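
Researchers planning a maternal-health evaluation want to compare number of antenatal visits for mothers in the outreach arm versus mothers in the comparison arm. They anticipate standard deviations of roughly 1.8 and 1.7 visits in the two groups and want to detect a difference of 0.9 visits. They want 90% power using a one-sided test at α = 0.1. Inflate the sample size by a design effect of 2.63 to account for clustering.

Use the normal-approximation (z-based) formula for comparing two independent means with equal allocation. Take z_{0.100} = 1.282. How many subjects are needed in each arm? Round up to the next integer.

n = 131 per group

n = (z_α + z_β)² · (σ₁² + σ₂²) / δ²
  = (1.282 + 1.282)² · (1.8² + 1.7² = 6.13) / 0.9²
  = 6.5741 · 6.13 / 0.81
  = 49.75
Design effect: 2.63 × 49.75 = 130.85.
Round up → n = 131 per group.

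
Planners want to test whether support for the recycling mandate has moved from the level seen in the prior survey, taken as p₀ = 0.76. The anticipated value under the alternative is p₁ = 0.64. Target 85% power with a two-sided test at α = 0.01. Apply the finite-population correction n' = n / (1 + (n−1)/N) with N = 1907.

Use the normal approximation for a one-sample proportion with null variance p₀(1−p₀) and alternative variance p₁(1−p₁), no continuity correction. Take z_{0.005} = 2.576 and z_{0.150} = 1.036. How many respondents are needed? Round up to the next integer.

n = [z_{α/2}·√(p₀q₀) + z_β·√(p₁q₁)]² / (p₁ − p₀)²
  = [2.576·√(0.76·0.24) + 1.036·√(0.64·0.36)]² / (-0.12)²
  = [2.576·0.4271 + 1.036·0.4800]² / 0.0144
  = [1.5974]² / 0.0144
  = 177.21
Finite-population correction (N = 1907): 177.21 / (1 + (177.21 − 1)/1907) = 162.22.
Round up → n = 163.

n = 163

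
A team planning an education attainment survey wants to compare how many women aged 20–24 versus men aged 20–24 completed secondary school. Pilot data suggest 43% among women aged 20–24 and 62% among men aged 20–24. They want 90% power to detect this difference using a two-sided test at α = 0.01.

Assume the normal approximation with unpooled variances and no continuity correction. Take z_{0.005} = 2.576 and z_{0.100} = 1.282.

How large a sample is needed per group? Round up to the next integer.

n = (z_{α/2} + z_β)² · [p₁(1−p₁) + p₂(1−p₂)] / (p₁ − p₂)²
  = (2.576 + 1.282)² · (0.43·0.57 + 0.62·0.38) / (-0.19)²
  = (3.858)² · (0.2451 + 0.2356) / 0.0361
  = 14.8842 · 0.4807 / 0.0361
  = 198.19
Round up → n = 199 per group.

n = 199 per group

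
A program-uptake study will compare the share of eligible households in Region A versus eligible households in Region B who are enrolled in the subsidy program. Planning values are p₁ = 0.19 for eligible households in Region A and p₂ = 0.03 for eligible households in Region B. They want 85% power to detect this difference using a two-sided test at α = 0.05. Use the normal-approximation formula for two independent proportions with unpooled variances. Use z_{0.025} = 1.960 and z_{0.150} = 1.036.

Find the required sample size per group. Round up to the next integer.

n = 65 per group

n = (z_{α/2} + z_β)² · [p₁(1−p₁) + p₂(1−p₂)] / (p₁ − p₂)²
  = (1.960 + 1.036)² · (0.19·0.81 + 0.03·0.97) / (0.16)²
  = (2.996)² · (0.1539 + 0.0291) / 0.0256
  = 8.9760 · 0.1830 / 0.0256
  = 64.16
Round up → n = 65 per group.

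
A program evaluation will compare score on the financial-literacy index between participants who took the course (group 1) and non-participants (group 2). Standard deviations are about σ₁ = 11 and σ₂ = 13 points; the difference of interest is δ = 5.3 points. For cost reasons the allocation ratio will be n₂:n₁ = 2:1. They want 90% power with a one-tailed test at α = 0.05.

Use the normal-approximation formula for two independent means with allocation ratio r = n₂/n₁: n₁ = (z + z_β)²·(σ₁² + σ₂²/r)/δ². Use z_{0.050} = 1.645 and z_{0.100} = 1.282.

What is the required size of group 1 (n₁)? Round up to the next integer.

n₁ = 63

n₁ = (z_α + z_β)² · (σ₁² + σ₂²/r) / δ²
   = (1.645 + 1.282)² · (11² + 13²/2) / 5.3²
   = 8.5673 · (121 + 84.5) / 28.09
   = 8.5673 · 205.5 / 28.09
   = 62.68
Round up → n₁ = 63; n₂ = r·n₁ = 2 × 63 = 126.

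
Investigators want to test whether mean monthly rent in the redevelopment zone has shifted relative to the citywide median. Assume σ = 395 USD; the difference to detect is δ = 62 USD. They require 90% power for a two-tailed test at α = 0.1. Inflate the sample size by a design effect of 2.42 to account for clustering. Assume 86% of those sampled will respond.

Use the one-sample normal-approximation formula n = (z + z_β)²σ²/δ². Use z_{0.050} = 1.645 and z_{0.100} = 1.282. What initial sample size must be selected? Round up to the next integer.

n = (z_{α/2} + z_β)² · σ² / δ²
  = (1.645 + 1.282)² · 395² / 62²
  = 8.5673 · 156025 / 3844
  = 347.74
Design effect: 2.42 × 347.74 = 841.53.
Adjust for 86% response: 841.53 / 0.86 = 978.53.
Round up → n = 979.

n = 979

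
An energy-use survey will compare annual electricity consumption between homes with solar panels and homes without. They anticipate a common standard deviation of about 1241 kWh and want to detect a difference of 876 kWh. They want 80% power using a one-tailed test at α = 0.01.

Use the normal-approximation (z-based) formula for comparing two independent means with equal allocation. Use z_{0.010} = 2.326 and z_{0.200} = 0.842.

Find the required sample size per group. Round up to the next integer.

n = 41 per group

n = (z_α + z_β)² · (σ₁² + σ₂²) / δ²
  = (2.326 + 0.842)² · (2·1241² = 3080162) / 876²
  = 10.0362 · 3080162 / 767376
  = 40.28
Round up → n = 41 per group.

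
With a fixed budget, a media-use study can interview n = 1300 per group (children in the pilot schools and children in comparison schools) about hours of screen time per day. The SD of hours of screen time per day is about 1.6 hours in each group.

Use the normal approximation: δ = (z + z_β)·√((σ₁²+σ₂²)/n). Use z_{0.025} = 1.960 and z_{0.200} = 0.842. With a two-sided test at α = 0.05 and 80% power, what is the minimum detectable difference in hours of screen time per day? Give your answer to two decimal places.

δ = (z_{α/2} + z_β) · √((σ₁²+σ₂²)/n)
  = (1.960 + 0.842) · √(5.12/1300)
  = 2.802 · √0.00394
  = 2.802 · 0.0628
  = 0.1758

Minimum detectable difference ≈ 0.18 hours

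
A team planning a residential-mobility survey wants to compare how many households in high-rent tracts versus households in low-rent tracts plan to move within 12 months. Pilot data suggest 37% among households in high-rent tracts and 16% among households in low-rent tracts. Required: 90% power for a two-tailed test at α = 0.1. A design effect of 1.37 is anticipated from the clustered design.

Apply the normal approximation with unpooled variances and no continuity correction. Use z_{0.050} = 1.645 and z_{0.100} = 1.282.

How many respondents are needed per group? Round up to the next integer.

n = 98 per group

n = (z_{α/2} + z_β)² · [p₁(1−p₁) + p₂(1−p₂)] / (p₁ − p₂)²
  = (1.645 + 1.282)² · (0.37·0.63 + 0.16·0.84) / (0.21)²
  = (2.927)² · (0.2331 + 0.1344) / 0.0441
  = 8.5673 · 0.3675 / 0.0441
  = 71.39
Design effect: 1.37 × 71.39 = 97.81.
Round up → n = 98 per group.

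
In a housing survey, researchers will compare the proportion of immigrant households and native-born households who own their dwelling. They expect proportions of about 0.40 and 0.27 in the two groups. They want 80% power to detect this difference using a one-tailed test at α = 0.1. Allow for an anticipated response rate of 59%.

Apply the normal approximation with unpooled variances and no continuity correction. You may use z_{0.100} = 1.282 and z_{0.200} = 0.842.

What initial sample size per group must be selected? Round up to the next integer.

n = 198 per group

n = (z_α + z_β)² · [p₁(1−p₁) + p₂(1−p₂)] / (p₁ − p₂)²
  = (1.282 + 0.842)² · (0.40·0.60 + 0.27·0.73) / (0.13)²
  = (2.124)² · (0.2400 + 0.1971) / 0.0169
  = 4.5114 · 0.4371 / 0.0169
  = 116.68
Adjust for 59% response: 116.68 / 0.59 = 197.77.
Round up → n = 198 per group.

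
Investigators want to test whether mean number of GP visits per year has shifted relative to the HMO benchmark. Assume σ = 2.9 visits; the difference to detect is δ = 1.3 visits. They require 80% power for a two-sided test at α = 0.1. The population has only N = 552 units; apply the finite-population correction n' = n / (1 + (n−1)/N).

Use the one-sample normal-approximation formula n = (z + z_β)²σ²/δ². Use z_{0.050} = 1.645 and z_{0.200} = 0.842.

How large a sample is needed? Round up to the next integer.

n = (z_{α/2} + z_β)² · σ² / δ²
  = (1.645 + 0.842)² · 2.9² / 1.3²
  = 6.1852 · 8.41 / 1.69
  = 30.78
Finite-population correction (N = 552): 30.78 / (1 + (30.78 − 1)/552) = 29.20.
Round up → n = 30.

n = 30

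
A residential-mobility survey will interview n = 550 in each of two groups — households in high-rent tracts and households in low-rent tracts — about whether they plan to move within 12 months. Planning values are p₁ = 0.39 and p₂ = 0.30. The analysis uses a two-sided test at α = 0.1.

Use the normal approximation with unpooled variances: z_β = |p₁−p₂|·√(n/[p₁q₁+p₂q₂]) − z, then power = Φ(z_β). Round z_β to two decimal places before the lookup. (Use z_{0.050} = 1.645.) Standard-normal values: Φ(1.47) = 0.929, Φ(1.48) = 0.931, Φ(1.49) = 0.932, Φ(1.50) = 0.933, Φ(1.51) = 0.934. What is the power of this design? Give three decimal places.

Power ≈ 0.934

z_β = |p₁−p₂|·√(n/[p₁q₁+p₂q₂]) − z_{α/2}
    = 0.09 · √(550/0.4479) − 1.645
    = 0.09 · 35.0422 − 1.645
    = 3.1538 − 1.645 = 1.5088 → 1.51
Power = Φ(1.51) = 0.934.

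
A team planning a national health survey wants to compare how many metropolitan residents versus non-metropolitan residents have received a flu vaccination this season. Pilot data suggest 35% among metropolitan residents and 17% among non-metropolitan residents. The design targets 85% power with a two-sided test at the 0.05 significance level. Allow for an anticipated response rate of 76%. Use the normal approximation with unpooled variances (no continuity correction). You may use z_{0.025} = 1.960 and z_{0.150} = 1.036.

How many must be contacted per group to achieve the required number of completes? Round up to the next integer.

n = (z_{α/2} + z_β)² · [p₁(1−p₁) + p₂(1−p₂)] / (p₁ − p₂)²
  = (1.960 + 1.036)² · (0.35·0.65 + 0.17·0.83) / (0.18)²
  = (2.996)² · (0.2275 + 0.1411) / 0.0324
  = 8.9760 · 0.3686 / 0.0324
  = 102.12
Adjust for 76% response: 102.12 / 0.76 = 134.36.
Round up → n = 135 per group.

n = 135 per group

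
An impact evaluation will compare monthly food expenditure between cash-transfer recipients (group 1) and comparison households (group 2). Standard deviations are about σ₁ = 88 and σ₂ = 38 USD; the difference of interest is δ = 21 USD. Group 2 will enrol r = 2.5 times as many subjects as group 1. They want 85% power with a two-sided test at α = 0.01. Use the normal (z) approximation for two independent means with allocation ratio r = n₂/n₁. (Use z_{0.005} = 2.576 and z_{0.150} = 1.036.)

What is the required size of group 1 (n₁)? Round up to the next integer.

n₁ = (z_{α/2} + z_β)² · (σ₁² + σ₂²/r) / δ²
   = (2.576 + 1.036)² · (88² + 38²/2.5) / 21²
   = 13.0465 · (7744 + 577.6) / 441
   = 13.0465 · 8321.6 / 441
   = 246.19
Round up → n₁ = 247; n₂ = r·n₁ = 2.5 × 247 = 618.

n₁ = 247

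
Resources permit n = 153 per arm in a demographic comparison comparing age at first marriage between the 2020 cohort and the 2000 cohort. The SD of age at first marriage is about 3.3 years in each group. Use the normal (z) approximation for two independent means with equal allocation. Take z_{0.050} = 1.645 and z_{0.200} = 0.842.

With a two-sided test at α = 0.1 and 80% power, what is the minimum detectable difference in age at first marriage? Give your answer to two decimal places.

Minimum detectable difference ≈ 0.94 years

δ = (z_{α/2} + z_β) · √((σ₁²+σ₂²)/n)
  = (1.645 + 0.842) · √(21.78/153)
  = 2.487 · √0.14235
  = 2.487 · 0.3773
  = 0.9383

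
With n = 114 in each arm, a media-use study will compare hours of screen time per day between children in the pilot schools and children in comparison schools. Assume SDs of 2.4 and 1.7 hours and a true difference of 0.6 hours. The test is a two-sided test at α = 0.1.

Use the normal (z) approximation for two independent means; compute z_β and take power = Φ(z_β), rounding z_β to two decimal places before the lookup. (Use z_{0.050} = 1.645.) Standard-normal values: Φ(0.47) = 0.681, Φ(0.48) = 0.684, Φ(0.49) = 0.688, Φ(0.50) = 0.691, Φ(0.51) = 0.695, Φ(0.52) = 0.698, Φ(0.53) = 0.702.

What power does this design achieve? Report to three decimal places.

z_β = δ·√(n/(σ₁²+σ₂²)) − z_{α/2}
    = 0.6 · √(114/8.65) − 1.645
    = 0.6 · 3.63032 − 1.645
    = 2.1782 − 1.645 = 0.5332 → 0.53
Power = Φ(0.53) = 0.702.

Power ≈ 0.702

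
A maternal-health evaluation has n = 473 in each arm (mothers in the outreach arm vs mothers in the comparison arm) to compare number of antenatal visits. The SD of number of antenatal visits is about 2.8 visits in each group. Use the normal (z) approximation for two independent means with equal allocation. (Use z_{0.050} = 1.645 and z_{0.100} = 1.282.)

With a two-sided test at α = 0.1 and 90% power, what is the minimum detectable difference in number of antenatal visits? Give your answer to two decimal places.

Minimum detectable difference ≈ 0.53 visits

δ = (z_{α/2} + z_β) · √((σ₁²+σ₂²)/n)
  = (1.645 + 1.282) · √(15.68/473)
  = 2.927 · √0.03315
  = 2.927 · 0.1821
  = 0.5329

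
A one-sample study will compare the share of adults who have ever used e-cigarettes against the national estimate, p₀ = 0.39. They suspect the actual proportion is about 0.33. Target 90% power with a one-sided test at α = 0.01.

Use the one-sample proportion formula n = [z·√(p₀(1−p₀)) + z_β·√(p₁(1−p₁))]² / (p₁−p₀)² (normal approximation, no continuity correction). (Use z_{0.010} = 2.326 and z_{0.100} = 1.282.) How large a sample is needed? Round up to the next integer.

n = 839

n = [z_α·√(p₀q₀) + z_β·√(p₁q₁)]² / (p₁ − p₀)²
  = [2.326·√(0.39·0.61) + 1.282·√(0.33·0.67)]² / (-0.06)²
  = [2.326·0.4877 + 1.282·0.4702]² / 0.0036
  = [1.7373]² / 0.0036
  = 838.41
Round up → n = 839.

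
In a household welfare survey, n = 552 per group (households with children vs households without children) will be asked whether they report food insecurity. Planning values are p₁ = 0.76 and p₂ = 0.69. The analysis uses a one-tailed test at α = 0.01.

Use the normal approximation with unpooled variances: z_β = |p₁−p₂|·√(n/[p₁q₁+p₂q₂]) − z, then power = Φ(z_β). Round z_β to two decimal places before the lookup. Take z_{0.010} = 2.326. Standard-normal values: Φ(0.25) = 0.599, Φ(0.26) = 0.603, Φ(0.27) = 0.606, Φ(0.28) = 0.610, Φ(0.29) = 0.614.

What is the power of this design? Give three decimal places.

Power ≈ 0.614

z_β = |p₁−p₂|·√(n/[p₁q₁+p₂q₂]) − z_α
    = 0.07 · √(552/0.3963) − 2.326
    = 0.07 · 37.3214 − 2.326
    = 2.6125 − 2.326 = 0.2865 → 0.29
Power = Φ(0.29) = 0.614.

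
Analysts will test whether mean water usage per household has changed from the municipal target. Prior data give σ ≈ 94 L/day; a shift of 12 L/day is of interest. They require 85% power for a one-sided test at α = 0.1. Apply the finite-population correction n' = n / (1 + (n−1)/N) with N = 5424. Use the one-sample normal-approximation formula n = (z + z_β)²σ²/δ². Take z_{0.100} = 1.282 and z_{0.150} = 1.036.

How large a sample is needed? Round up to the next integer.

n = (z_α + z_β)² · σ² / δ²
  = (1.282 + 1.036)² · 94² / 12²
  = 5.3731 · 8836 / 144
  = 329.70
Finite-population correction (N = 5424): 329.70 / (1 + (329.70 − 1)/5424) = 310.86.
Round up → n = 311.

n = 311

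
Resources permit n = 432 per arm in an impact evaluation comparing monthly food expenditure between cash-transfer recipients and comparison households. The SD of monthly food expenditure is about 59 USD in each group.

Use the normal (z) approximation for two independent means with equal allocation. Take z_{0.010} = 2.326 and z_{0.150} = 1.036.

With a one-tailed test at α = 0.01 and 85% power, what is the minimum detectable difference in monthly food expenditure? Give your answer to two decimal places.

Minimum detectable difference ≈ 13.50 USD

δ = (z_α + z_β) · √((σ₁²+σ₂²)/n)
  = (2.326 + 1.036) · √(6962/432)
  = 3.362 · √16.1157
  = 3.362 · 4.0144
  = 13.4966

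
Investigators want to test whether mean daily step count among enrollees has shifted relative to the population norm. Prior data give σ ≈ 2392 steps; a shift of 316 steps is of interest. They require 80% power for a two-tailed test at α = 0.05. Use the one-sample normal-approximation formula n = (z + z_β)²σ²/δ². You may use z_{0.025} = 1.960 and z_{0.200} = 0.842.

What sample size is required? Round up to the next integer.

n = (z_{α/2} + z_β)² · σ² / δ²
  = (1.960 + 0.842)² · 2392² / 316²
  = 7.8512 · 5721664 / 99856
  = 449.87
Round up → n = 450.

n = 450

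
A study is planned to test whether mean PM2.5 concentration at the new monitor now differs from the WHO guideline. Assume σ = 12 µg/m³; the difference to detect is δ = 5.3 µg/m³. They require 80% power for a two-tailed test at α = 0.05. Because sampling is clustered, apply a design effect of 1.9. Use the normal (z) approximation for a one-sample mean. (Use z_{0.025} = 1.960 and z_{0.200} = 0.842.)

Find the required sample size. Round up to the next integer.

n = (z_{α/2} + z_β)² · σ² / δ²
  = (1.960 + 0.842)² · 12² / 5.3²
  = 7.8512 · 144 / 28.09
  = 40.25
Design effect: 1.9 × 40.25 = 76.47.
Round up → n = 77.

n = 77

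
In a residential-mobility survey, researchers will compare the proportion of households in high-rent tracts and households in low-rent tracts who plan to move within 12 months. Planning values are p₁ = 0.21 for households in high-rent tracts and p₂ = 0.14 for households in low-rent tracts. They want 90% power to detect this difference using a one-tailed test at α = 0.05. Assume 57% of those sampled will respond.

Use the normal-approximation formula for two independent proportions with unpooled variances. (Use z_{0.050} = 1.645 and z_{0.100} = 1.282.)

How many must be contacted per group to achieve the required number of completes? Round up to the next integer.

n = 879 per group

n = (z_α + z_β)² · [p₁(1−p₁) + p₂(1−p₂)] / (p₁ − p₂)²
  = (1.645 + 1.282)² · (0.21·0.79 + 0.14·0.86) / (0.07)²
  = (2.927)² · (0.1659 + 0.1204) / 0.0049
  = 8.5673 · 0.2863 / 0.0049
  = 500.58
Adjust for 57% response: 500.58 / 0.57 = 878.20.
Round up → n = 879 per group.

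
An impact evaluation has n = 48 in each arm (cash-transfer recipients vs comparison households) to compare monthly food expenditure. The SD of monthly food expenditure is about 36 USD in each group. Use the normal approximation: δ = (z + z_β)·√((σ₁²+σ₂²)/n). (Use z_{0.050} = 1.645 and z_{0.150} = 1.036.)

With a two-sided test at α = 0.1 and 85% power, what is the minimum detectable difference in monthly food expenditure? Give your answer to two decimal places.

Minimum detectable difference ≈ 19.70 USD

δ = (z_{α/2} + z_β) · √((σ₁²+σ₂²)/n)
  = (1.645 + 1.036) · √(2592/48)
  = 2.681 · √54
  = 2.681 · 7.3485
  = 19.7012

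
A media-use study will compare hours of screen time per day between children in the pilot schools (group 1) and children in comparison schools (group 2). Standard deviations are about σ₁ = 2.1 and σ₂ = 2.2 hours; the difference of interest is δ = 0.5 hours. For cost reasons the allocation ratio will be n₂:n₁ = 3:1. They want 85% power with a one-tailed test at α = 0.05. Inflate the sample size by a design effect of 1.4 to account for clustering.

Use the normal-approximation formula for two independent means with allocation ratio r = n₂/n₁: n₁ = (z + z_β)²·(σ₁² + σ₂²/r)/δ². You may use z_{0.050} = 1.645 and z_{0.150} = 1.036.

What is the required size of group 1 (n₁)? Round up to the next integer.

n₁ = (z_α + z_β)² · (σ₁² + σ₂²/r) / δ²
   = (1.645 + 1.036)² · (2.1² + 2.2²/3) / 0.5²
   = 7.1878 · (4.41 + 1.6133) / 0.25
   = 7.1878 · 6.0233 / 0.25
   = 173.18
Design effect: 1.4 × 173.18 = 242.45.
Round up → n₁ = 243; n₂ = r·n₁ = 3 × 243 = 729.

n₁ = 243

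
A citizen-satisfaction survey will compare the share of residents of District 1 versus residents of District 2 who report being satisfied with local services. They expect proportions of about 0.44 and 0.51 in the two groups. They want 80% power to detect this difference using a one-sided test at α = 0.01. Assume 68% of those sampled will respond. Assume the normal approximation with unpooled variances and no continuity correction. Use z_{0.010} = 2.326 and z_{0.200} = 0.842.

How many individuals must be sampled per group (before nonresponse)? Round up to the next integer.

n = 1495 per group

n = (z_α + z_β)² · [p₁(1−p₁) + p₂(1−p₂)] / (p₁ − p₂)²
  = (2.326 + 0.842)² · (0.44·0.56 + 0.51·0.49) / (-0.07)²
  = (3.168)² · (0.2464 + 0.2499) / 0.0049
  = 10.0362 · 0.4963 / 0.0049
  = 1016.53
Adjust for 68% response: 1016.53 / 0.68 = 1494.89.
Round up → n = 1495 per group.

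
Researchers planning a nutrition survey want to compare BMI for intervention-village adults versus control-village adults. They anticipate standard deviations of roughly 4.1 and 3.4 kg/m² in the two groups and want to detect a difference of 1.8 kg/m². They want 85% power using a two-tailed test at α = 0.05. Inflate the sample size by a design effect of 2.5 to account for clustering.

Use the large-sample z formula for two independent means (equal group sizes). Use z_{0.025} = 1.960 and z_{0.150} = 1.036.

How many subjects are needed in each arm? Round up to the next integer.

n = 197 per group

n = (z_{α/2} + z_β)² · (σ₁² + σ₂²) / δ²
  = (1.960 + 1.036)² · (4.1² + 3.4² = 28.37) / 1.8²
  = 8.9760 · 28.37 / 3.24
  = 78.60
Design effect: 2.5 × 78.60 = 196.49.
Round up → n = 197 per group.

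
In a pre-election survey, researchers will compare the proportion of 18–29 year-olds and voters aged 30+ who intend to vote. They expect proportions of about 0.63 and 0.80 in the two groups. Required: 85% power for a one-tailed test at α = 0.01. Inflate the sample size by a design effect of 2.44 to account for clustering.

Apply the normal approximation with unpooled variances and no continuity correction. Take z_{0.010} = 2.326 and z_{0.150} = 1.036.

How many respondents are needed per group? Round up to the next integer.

n = (z_α + z_β)² · [p₁(1−p₁) + p₂(1−p₂)] / (p₁ − p₂)²
  = (2.326 + 1.036)² · (0.63·0.37 + 0.80·0.20) / (-0.17)²
  = (3.362)² · (0.2331 + 0.1600) / 0.0289
  = 11.3030 · 0.3931 / 0.0289
  = 153.74
Design effect: 2.44 × 153.74 = 375.14.
Round up → n = 376 per group.

n = 376 per group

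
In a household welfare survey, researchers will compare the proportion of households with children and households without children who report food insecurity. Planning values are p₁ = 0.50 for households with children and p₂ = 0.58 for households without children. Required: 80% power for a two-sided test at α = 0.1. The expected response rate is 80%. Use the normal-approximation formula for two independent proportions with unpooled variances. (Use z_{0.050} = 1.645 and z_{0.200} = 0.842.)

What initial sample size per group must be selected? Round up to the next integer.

n = 597 per group

n = (z_{α/2} + z_β)² · [p₁(1−p₁) + p₂(1−p₂)] / (p₁ − p₂)²
  = (1.645 + 0.842)² · (0.50·0.50 + 0.58·0.42) / (-0.08)²
  = (2.487)² · (0.2500 + 0.2436) / 0.0064
  = 6.1852 · 0.4936 / 0.0064
  = 477.03
Adjust for 80% response: 477.03 / 0.80 = 596.29.
Round up → n = 597 per group.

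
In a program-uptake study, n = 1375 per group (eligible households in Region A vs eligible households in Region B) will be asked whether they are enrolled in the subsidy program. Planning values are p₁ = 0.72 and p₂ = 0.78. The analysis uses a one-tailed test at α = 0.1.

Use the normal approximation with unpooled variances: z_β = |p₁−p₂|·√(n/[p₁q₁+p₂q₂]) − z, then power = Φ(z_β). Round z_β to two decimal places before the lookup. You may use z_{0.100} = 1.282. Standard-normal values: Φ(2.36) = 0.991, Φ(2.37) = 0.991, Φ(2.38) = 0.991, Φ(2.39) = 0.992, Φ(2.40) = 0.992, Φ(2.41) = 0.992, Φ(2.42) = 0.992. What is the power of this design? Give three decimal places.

Power ≈ 0.991

z_β = |p₁−p₂|·√(n/[p₁q₁+p₂q₂]) − z_α
    = 0.06 · √(1375/0.3732) − 1.282
    = 0.06 · 60.6989 − 1.282
    = 3.6419 − 1.282 = 2.3599 → 2.36
Power = Φ(2.36) = 0.991.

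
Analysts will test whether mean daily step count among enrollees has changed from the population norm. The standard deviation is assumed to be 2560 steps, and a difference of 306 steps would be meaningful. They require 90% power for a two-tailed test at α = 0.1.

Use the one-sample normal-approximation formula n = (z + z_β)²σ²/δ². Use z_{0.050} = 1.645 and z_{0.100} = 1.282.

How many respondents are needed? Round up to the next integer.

n = 600

n = (z_{α/2} + z_β)² · σ² / δ²
  = (1.645 + 1.282)² · 2560² / 306²
  = 8.5673 · 6553600 / 93636
  = 599.63
Round up → n = 600.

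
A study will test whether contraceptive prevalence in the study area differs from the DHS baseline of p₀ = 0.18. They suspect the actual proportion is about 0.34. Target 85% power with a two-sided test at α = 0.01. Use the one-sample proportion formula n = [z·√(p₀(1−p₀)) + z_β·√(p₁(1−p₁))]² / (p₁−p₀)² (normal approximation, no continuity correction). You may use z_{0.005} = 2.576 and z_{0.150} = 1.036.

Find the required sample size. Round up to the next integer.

n = [z_{α/2}·√(p₀q₀) + z_β·√(p₁q₁)]² / (p₁ − p₀)²
  = [2.576·√(0.18·0.82) + 1.036·√(0.34·0.66)]² / (0.16)²
  = [2.576·0.3842 + 1.036·0.4737]² / 0.0256
  = [1.4804]² / 0.0256
  = 85.61
Round up → n = 86.

n = 86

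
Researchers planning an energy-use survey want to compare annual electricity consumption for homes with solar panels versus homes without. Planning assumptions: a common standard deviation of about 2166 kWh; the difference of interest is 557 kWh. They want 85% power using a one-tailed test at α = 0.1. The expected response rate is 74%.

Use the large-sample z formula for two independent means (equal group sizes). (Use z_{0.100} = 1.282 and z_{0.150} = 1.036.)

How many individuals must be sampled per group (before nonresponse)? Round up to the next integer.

n = 220 per group

n = (z_α + z_β)² · (σ₁² + σ₂²) / δ²
  = (1.282 + 1.036)² · (2·2166² = 9383112) / 557²
  = 5.3731 · 9383112 / 310249
  = 162.50
Adjust for 74% response: 162.50 / 0.74 = 219.60.
Round up → n = 220 per group.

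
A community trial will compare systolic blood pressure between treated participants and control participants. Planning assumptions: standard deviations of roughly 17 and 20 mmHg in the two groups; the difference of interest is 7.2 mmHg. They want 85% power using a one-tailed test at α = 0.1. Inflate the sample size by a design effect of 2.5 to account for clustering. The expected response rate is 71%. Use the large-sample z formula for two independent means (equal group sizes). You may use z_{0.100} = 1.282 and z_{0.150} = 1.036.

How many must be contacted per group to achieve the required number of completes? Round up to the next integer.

n = (z_α + z_β)² · (σ₁² + σ₂²) / δ²
  = (1.282 + 1.036)² · (17² + 20² = 689) / 7.2²
  = 5.3731 · 689 / 51.84
  = 71.41
Design effect: 2.5 × 71.41 = 178.53.
Adjust for 71% response: 178.53 / 0.71 = 251.46.
Round up → n = 252 per group.

n = 252 per group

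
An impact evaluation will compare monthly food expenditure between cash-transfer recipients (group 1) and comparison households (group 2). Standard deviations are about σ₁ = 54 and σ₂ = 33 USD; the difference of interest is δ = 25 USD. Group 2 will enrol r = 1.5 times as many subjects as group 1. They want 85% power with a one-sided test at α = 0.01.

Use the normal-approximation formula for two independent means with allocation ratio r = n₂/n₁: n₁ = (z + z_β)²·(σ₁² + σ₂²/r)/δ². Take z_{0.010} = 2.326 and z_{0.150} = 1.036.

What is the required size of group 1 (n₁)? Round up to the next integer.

n₁ = (z_α + z_β)² · (σ₁² + σ₂²/r) / δ²
   = (2.326 + 1.036)² · (54² + 33²/1.5) / 25²
   = 11.3030 · (2916 + 726) / 625
   = 11.3030 · 3642 / 625
   = 65.87
Round up → n₁ = 66; n₂ = r·n₁ = 1.5 × 66 = 99.

n₁ = 66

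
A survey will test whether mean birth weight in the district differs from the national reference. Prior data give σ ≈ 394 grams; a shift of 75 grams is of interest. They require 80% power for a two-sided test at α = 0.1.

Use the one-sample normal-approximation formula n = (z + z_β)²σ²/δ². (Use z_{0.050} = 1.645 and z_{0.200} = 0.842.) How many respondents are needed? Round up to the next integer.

n = 171

n = (z_{α/2} + z_β)² · σ² / δ²
  = (1.645 + 0.842)² · 394² / 75²
  = 6.1852 · 155236 / 5625
  = 170.70
Round up → n = 171.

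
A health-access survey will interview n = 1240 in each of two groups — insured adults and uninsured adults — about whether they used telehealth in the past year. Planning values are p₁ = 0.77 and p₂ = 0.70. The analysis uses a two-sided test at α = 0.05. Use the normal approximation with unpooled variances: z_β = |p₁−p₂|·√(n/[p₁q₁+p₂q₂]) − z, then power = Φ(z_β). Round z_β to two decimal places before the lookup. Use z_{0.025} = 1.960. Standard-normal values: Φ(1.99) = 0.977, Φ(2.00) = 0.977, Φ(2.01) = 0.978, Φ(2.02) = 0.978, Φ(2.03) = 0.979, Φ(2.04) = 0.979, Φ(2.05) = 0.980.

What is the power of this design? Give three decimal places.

z_β = |p₁−p₂|·√(n/[p₁q₁+p₂q₂]) − z_{α/2}
    = 0.07 · √(1240/0.3871) − 1.960
    = 0.07 · 56.5978 − 1.960
    = 3.9618 − 1.960 = 2.0018 → 2.00
Power = Φ(2.00) = 0.977.

Power ≈ 0.977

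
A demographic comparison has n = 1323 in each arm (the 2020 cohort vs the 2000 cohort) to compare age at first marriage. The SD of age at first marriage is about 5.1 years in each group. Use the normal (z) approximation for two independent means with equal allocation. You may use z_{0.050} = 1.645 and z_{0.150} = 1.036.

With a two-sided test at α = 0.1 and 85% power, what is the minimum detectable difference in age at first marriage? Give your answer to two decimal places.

δ = (z_{α/2} + z_β) · √((σ₁²+σ₂²)/n)
  = (1.645 + 1.036) · √(52.02/1323)
  = 2.681 · √0.03932
  = 2.681 · 0.1983
  = 0.5316

Minimum detectable difference ≈ 0.53 years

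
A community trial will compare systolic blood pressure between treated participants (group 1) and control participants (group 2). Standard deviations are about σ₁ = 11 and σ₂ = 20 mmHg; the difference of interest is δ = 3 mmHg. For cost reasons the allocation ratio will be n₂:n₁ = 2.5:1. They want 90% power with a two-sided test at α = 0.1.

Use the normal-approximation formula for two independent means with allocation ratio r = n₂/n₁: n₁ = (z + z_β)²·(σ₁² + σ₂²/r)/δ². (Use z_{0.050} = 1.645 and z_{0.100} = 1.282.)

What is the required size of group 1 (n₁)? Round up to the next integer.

n₁ = 268

n₁ = (z_{α/2} + z_β)² · (σ₁² + σ₂²/r) / δ²
   = (1.645 + 1.282)² · (11² + 20²/2.5) / 3²
   = 8.5673 · (121 + 160) / 9
   = 8.5673 · 281 / 9
   = 267.49
Round up → n₁ = 268; n₂ = r·n₁ = 2.5 × 268 = 670.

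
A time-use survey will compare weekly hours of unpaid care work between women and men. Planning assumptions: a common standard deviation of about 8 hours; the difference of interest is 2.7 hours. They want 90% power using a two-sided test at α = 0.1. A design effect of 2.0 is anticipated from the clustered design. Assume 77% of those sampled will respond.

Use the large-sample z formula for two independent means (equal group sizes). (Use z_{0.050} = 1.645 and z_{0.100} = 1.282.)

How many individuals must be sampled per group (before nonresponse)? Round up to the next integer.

n = 391 per group

n = (z_{α/2} + z_β)² · (σ₁² + σ₂²) / δ²
  = (1.645 + 1.282)² · (2·8² = 128) / 2.7²
  = 8.5673 · 128 / 7.29
  = 150.43
Design effect: 2.0 × 150.43 = 300.86.
Adjust for 77% response: 300.86 / 0.77 = 390.72.
Round up → n = 391 per group.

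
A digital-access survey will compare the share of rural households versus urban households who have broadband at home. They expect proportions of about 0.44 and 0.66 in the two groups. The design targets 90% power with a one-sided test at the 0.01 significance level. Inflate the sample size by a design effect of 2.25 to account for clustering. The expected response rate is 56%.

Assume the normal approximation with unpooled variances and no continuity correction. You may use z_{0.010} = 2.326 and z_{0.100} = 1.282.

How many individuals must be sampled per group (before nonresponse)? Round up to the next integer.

n = 509 per group

n = (z_α + z_β)² · [p₁(1−p₁) + p₂(1−p₂)] / (p₁ − p₂)²
  = (2.326 + 1.282)² · (0.44·0.56 + 0.66·0.34) / (-0.22)²
  = (3.608)² · (0.2464 + 0.2244) / 0.0484
  = 13.0177 · 0.4708 / 0.0484
  = 126.63
Design effect: 2.25 × 126.63 = 284.91.
Adjust for 56% response: 284.91 / 0.56 = 508.77.
Round up → n = 509 per group.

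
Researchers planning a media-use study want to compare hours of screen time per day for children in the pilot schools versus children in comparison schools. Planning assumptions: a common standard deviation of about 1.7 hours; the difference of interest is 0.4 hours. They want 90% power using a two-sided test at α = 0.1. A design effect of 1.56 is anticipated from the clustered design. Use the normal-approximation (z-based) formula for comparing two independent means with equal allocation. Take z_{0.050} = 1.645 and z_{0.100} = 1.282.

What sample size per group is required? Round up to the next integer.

n = (z_{α/2} + z_β)² · (σ₁² + σ₂²) / δ²
  = (1.645 + 1.282)² · (2·1.7² = 5.78) / 0.4²
  = 8.5673 · 5.78 / 0.16
  = 309.49
Design effect: 1.56 × 309.49 = 482.81.
Round up → n = 483 per group.

n = 483 per group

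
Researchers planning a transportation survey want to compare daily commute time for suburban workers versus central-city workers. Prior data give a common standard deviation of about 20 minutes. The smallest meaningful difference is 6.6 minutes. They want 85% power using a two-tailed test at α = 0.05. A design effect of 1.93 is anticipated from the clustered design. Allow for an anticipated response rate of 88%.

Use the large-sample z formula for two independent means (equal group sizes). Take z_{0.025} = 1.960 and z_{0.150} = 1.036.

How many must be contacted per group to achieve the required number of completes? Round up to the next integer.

n = 362 per group

n = (z_{α/2} + z_β)² · (σ₁² + σ₂²) / δ²
  = (1.960 + 1.036)² · (2·20² = 800) / 6.6²
  = 8.9760 · 800 / 43.56
  = 164.85
Design effect: 1.93 × 164.85 = 318.16.
Adjust for 88% response: 318.16 / 0.88 = 361.54.
Round up → n = 362 per group.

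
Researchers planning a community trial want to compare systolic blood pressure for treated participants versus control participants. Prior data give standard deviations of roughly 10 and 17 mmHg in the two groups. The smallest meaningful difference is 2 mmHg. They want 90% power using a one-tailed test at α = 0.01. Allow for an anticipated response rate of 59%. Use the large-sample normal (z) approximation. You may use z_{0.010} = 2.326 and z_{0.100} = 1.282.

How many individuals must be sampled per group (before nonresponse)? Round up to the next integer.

n = (z_α + z_β)² · (σ₁² + σ₂²) / δ²
  = (2.326 + 1.282)² · (10² + 17² = 389) / 2²
  = 13.0177 · 389 / 4
  = 1265.97
Adjust for 59% response: 1265.97 / 0.59 = 2145.71.
Round up → n = 2146 per group.

n = 2146 per group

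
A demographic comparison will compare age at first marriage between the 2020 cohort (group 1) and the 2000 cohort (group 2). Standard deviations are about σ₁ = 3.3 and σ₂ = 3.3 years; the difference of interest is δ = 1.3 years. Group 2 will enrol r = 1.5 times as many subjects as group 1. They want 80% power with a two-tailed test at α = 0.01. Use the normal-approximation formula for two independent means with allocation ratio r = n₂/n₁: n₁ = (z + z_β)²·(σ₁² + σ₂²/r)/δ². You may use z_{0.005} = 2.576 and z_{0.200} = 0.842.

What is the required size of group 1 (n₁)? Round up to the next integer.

n₁ = (z_{α/2} + z_β)² · (σ₁² + σ₂²/r) / δ²
   = (2.576 + 0.842)² · (3.3² + 3.3²/1.5) / 1.3²
   = 11.6827 · (10.89 + 7.26) / 1.69
   = 11.6827 · 18.15 / 1.69
   = 125.47
Round up → n₁ = 126; n₂ = r·n₁ = 1.5 × 126 = 189.

n₁ = 126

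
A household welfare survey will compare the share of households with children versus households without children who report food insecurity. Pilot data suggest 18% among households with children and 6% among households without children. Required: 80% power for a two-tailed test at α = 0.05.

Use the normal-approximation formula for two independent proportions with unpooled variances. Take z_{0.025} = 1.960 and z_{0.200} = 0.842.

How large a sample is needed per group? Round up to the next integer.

n = (z_{α/2} + z_β)² · [p₁(1−p₁) + p₂(1−p₂)] / (p₁ − p₂)²
  = (1.960 + 0.842)² · (0.18·0.82 + 0.06·0.94) / (0.12)²
  = (2.802)² · (0.1476 + 0.0564) / 0.0144
  = 7.8512 · 0.2040 / 0.0144
  = 111.23
Round up → n = 112 per group.

n = 112 per group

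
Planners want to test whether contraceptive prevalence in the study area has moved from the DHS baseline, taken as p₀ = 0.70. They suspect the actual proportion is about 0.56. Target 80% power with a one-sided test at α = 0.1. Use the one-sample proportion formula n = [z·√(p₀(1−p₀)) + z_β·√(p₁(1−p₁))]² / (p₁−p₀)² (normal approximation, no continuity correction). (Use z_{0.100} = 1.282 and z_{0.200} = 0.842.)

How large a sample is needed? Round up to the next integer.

n = [z_α·√(p₀q₀) + z_β·√(p₁q₁)]² / (p₁ − p₀)²
  = [1.282·√(0.70·0.30) + 0.842·√(0.56·0.44)]² / (-0.14)²
  = [1.282·0.4583 + 0.842·0.4964]² / 0.0196
  = [1.0054]² / 0.0196
  = 51.58
Round up → n = 52.

n = 52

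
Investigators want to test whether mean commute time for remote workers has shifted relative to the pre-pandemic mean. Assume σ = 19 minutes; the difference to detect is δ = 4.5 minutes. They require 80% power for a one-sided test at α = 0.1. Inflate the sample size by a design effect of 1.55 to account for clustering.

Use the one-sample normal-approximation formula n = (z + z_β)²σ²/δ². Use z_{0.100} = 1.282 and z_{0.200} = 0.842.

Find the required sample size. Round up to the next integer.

n = 125

n = (z_α + z_β)² · σ² / δ²
  = (1.282 + 0.842)² · 19² / 4.5²
  = 4.5114 · 361 / 20.25
  = 80.43
Design effect: 1.55 × 80.43 = 124.66.
Round up → n = 125.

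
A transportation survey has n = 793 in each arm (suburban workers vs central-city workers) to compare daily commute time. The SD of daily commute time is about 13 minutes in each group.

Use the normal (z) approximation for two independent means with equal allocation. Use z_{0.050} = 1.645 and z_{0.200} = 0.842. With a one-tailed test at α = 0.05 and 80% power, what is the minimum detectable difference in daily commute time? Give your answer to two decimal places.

Minimum detectable difference ≈ 1.62 minutes

δ = (z_α + z_β) · √((σ₁²+σ₂²)/n)
  = (1.645 + 0.842) · √(338/793)
  = 2.487 · √0.42623
  = 2.487 · 0.6529
  = 1.6237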